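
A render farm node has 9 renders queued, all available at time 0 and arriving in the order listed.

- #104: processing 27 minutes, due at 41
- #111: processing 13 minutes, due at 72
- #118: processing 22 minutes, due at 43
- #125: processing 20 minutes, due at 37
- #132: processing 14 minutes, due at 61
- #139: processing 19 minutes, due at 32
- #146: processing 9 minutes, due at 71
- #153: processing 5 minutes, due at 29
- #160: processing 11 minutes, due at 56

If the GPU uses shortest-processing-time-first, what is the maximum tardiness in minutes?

SPT (increasing processing time): #153 #146 #160 #111 #132 #139 #125 #118 #104.
#153: 0→5, due 29, tardiness 0
#146: 5→14, due 71, tardiness 0
#160: 14→25, due 56, tardiness 0
#111: 25→38, due 72, tardiness 0
#132: 38→52, due 61, tardiness 0
#139: 52→71, due 32, tardiness 39
#125: 71→91, due 37, tardiness 54
#118: 91→113, due 43, tardiness 70
#104: 113→140, due 41, tardiness 99
Maximum = 99.

99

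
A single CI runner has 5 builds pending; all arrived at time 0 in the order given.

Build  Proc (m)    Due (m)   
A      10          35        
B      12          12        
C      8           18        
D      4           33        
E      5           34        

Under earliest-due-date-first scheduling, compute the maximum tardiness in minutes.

EDD (increasing due date): B C D E A.
B: 0→12, due 12, tardiness 0
C: 12→20, due 18, tardiness 2
D: 20→24, due 33, tardiness 0
E: 24→29, due 34, tardiness 0
A: 29→39, due 35, tardiness 4
Maximum = 4.

4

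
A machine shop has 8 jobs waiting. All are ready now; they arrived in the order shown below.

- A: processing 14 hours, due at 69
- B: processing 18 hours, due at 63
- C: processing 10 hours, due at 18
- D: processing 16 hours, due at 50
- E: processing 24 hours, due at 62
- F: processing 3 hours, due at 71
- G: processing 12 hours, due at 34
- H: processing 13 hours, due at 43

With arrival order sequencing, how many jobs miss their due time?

6

FIFO (arrival order): A B C D E F G H.
A: 0→14, due 69, tardiness 0
B: 14→32, due 63, tardiness 0
C: 32→42, due 18, tardiness 24
D: 42→58, due 50, tardiness 8
E: 58→82, due 62, tardiness 20
F: 82→85, due 71, tardiness 14
G: 85→97, due 34, tardiness 63
H: 97→110, due 43, tardiness 67
Late jobs: 6.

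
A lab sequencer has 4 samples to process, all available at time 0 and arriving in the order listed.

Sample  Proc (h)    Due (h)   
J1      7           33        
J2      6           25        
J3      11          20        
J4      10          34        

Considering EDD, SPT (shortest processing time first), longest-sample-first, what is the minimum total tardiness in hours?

EDD (increasing due date): J3 J2 J1 J4.
J3: 0→11, due 20, tardiness 0
J2: 11→17, due 25, tardiness 0
J1: 17→24, due 33, tardiness 0
J4: 24→34, due 34, tardiness 0
Sum = 0+0+0+0 = 0.
SPT (increasing processing time): J2 J1 J4 J3.
J2: 0→6, due 25, tardiness 0
J1: 6→13, due 33, tardiness 0
J4: 13→23, due 34, tardiness 0
J3: 23→34, due 20, tardiness 14
Sum = 0+0+0+14 = 14.
LPT (decreasing processing time): J3 J4 J1 J2.
J3: 0→11, due 20, tardiness 0
J4: 11→21, due 34, tardiness 0
J1: 21→28, due 33, tardiness 0
J2: 28→34, due 25, tardiness 9
Sum = 0+0+0+9 = 9.
EDD 0, SPT 14, LPT 9 → minimum 0.

0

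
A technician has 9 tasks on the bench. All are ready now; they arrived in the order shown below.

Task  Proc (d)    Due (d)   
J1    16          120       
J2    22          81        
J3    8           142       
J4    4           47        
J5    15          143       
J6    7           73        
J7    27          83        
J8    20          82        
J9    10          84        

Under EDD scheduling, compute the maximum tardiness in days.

EDD (increasing due date): J4 J6 J2 J8 J7 J9 J1 J3 J5.
J4: 0→4, due 47, tardiness 0
J6: 4→11, due 73, tardiness 0
J2: 11→33, due 81, tardiness 0
J8: 33→53, due 82, tardiness 0
J7: 53→80, due 83, tardiness 0
J9: 80→90, due 84, tardiness 6
J1: 90→106, due 120, tardiness 0
J3: 106→114, due 142, tardiness 0
J5: 114→129, due 143, tardiness 0
Maximum = 6.

6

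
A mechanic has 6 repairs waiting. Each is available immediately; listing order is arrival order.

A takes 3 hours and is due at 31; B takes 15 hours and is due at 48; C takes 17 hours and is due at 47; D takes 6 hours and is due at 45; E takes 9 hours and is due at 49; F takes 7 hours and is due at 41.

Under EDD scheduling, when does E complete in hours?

57

EDD (increasing due date): A F D C B E.
A: 0→3
F: 3→10
D: 10→16
C: 16→33
B: 33→48
E: 48→57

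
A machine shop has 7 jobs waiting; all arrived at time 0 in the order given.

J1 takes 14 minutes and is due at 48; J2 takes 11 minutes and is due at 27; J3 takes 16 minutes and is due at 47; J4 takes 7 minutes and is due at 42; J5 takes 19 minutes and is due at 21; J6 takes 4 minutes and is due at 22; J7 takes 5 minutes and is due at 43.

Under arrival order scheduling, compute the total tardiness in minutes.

134

FIFO (arrival order): J1 J2 J3 J4 J5 J6 J7.
J1: 0→14, due 48, tardiness 0
J2: 14→25, due 27, tardiness 0
J3: 25→41, due 47, tardiness 0
J4: 41→48, due 42, tardiness 6
J5: 48→67, due 21, tardiness 46
J6: 67→71, due 22, tardiness 49
J7: 71→76, due 43, tardiness 33
Sum = 0+0+0+6+46+49+33 = 134.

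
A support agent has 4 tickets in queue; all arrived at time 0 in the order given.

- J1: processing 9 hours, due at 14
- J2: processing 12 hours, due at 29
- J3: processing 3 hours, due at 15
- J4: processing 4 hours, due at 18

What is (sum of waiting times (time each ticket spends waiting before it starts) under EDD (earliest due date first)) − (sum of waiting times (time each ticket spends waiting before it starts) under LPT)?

-21

EDD (increasing due date): J1 J3 J4 J2.
J1: waits 0, runs 0→9
J3: waits 9, runs 9→12
J4: waits 12, runs 12→16
J2: waits 16, runs 16→28
Sum = 0+9+12+16 = 37.
LPT (decreasing processing time): J2 J1 J4 J3.
J2: waits 0, runs 0→12
J1: waits 12, runs 12→21
J4: waits 21, runs 21→25
J3: waits 25, runs 25→28
Sum = 0+12+21+25 = 58.
Difference = 37 − 58 = -21.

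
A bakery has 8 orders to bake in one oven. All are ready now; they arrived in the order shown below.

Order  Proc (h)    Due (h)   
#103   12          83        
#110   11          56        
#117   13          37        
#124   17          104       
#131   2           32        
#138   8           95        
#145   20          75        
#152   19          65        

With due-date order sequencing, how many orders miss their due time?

EDD (increasing due date): #131 #117 #110 #152 #145 #103 #138 #124.
#131: 0→2, due 32, tardiness 0
#117: 2→15, due 37, tardiness 0
#110: 15→26, due 56, tardiness 0
#152: 26→45, due 65, tardiness 0
#145: 45→65, due 75, tardiness 0
#103: 65→77, due 83, tardiness 0
#138: 77→85, due 95, tardiness 0
#124: 85→102, due 104, tardiness 0
Late orders: 0.

0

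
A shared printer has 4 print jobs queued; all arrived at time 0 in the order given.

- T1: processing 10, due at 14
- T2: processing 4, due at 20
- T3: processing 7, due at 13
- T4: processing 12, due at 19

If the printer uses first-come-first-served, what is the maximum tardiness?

14

FIFO (arrival order): T1 T2 T3 T4.
T1: 0→10, due 14, tardiness 0
T2: 10→14, due 20, tardiness 0
T3: 14→21, due 13, tardiness 8
T4: 21→33, due 19, tardiness 14
Maximum = 14.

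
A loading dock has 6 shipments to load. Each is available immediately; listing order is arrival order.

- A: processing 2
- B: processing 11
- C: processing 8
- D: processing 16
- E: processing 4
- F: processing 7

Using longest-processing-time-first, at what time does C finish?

LPT (decreasing processing time): D B C F E A.
D: 0→16
B: 16→27
C: 27→35

35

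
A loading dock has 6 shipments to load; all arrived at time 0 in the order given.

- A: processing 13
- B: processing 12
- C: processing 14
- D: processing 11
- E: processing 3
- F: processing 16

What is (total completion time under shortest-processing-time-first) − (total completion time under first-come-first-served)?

-45

SPT (increasing processing time): E D B A C F.
E: 0→3
D: 3→14
B: 14→26
A: 26→39
C: 39→53
F: 53→69
Sum = 3+14+26+39+53+69 = 204.
FIFO (arrival order): A B C D E F.
A: 0→13
B: 13→25
C: 25→39
D: 39→50
E: 50→53
F: 53→69
Sum = 13+25+39+50+53+69 = 249.
Difference = 204 − 249 = -45.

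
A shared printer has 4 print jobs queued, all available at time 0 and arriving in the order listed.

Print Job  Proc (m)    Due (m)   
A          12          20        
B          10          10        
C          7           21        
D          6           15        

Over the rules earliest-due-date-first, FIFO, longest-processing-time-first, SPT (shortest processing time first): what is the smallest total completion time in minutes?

77

EDD (increasing due date): B D A C.
B: 0→10
D: 10→16
A: 16→28
C: 28→35
Sum = 10+16+28+35 = 89.
FIFO (arrival order): A B C D.
A: 0→12
B: 12→22
C: 22→29
D: 29→35
Sum = 12+22+29+35 = 98.
LPT (decreasing processing time): A B C D.
A: 0→12
B: 12→22
C: 22→29
D: 29→35
Sum = 12+22+29+35 = 98.
SPT (increasing processing time): D C B A.
D: 0→6
C: 6→13
B: 13→23
A: 23→35
Sum = 6+13+23+35 = 77.
EDD 89, FIFO 98, LPT 98, SPT 77 → minimum 77.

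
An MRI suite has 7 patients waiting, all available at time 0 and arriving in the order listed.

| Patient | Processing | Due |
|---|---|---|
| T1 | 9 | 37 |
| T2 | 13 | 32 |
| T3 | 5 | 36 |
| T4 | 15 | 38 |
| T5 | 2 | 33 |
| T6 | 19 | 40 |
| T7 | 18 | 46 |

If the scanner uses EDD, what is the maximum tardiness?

35

EDD (increasing due date): T2 T5 T3 T1 T4 T6 T7.
T2: 0→13, due 32, tardiness 0
T5: 13→15, due 33, tardiness 0
T3: 15→20, due 36, tardiness 0
T1: 20→29, due 37, tardiness 0
T4: 29→44, due 38, tardiness 6
T6: 44→63, due 40, tardiness 23
T7: 63→81, due 46, tardiness 35
Maximum = 35.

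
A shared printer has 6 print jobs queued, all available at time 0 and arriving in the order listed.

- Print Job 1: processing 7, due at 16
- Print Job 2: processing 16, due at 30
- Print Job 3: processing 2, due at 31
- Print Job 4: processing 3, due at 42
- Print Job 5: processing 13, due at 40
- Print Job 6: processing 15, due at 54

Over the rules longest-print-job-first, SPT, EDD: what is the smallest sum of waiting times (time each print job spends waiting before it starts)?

84

LPT (decreasing processing time): Print Job 2 Print Job 6 Print Job 5 Print Job 1 Print Job 4 Print Job 3.
Print Job 2: waits 0, runs 0→16
Print Job 6: waits 16, runs 16→31
Print Job 5: waits 31, runs 31→44
Print Job 1: waits 44, runs 44→51
Print Job 4: waits 51, runs 51→54
Print Job 3: waits 54, runs 54→56
Sum = 0+16+31+44+51+54 = 196.
SPT (increasing processing time): Print Job 3 Print Job 4 Print Job 1 Print Job 5 Print Job 6 Print Job 2.
Print Job 3: waits 0, runs 0→2
Print Job 4: waits 2, runs 2→5
Print Job 1: waits 5, runs 5→12
Print Job 5: waits 12, runs 12→25
Print Job 6: waits 25, runs 25→40
Print Job 2: waits 40, runs 40→56
Sum = 0+2+5+12+25+40 = 84.
EDD (increasing due date): Print Job 1 Print Job 2 Print Job 3 Print Job 5 Print Job 4 Print Job 6.
Print Job 1: waits 0, runs 0→7
Print Job 2: waits 7, runs 7→23
Print Job 3: waits 23, runs 23→25
Print Job 5: waits 25, runs 25→38
Print Job 4: waits 38, runs 38→41
Print Job 6: waits 41, runs 41→56
Sum = 0+7+23+25+38+41 = 134.
LPT 196, SPT 84, EDD 134 → minimum 84.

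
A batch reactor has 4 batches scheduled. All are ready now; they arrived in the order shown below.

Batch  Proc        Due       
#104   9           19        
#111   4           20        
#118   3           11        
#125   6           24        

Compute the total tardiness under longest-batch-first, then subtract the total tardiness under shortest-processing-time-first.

LPT (decreasing processing time): #104 #125 #111 #118.
#104: 0→9, due 19, tardiness 0
#125: 9→15, due 24, tardiness 0
#111: 15→19, due 20, tardiness 0
#118: 19→22, due 11, tardiness 11
Sum = 0+0+0+11 = 11.
SPT (increasing processing time): #118 #111 #125 #104.
#118: 0→3, due 11, tardiness 0
#111: 3→7, due 20, tardiness 0
#125: 7→13, due 24, tardiness 0
#104: 13→22, due 19, tardiness 3
Sum = 0+0+0+3 = 3.
Difference = 11 − 3 = 8.

8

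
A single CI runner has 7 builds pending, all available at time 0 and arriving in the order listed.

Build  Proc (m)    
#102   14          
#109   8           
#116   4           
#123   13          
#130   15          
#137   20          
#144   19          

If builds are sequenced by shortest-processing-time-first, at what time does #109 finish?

SPT (increasing processing time): #116 #109 #123 #102 #130 #144 #137.
#116: 0→4
#109: 4→12

12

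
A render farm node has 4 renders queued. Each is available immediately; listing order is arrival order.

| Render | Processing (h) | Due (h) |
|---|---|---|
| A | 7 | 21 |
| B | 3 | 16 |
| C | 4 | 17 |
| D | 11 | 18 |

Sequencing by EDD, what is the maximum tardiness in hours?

EDD (increasing due date): B C D A.
B: 0→3, due 16, tardiness 0
C: 3→7, due 17, tardiness 0
D: 7→18, due 18, tardiness 0
A: 18→25, due 21, tardiness 4
Maximum = 4.

4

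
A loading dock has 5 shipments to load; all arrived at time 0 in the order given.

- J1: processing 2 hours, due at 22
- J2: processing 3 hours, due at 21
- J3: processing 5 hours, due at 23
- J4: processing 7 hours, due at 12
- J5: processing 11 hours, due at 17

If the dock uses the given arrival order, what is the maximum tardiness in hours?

11

FIFO (arrival order): J1 J2 J3 J4 J5.
J1: 0→2, due 22, tardiness 0
J2: 2→5, due 21, tardiness 0
J3: 5→10, due 23, tardiness 0
J4: 10→17, due 12, tardiness 5
J5: 17→28, due 17, tardiness 11
Maximum = 11.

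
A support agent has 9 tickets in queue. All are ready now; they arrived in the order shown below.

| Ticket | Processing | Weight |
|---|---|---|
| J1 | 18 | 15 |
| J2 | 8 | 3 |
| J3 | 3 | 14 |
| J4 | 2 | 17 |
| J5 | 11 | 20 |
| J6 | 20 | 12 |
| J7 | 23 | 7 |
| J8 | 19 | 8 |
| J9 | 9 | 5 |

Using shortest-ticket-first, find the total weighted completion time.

SPT (increasing processing time): J4 J3 J2 J9 J5 J1 J8 J6 J7.
J4: finishes 2, weight 17, w·C = 34
J3: finishes 5, weight 14, w·C = 70
J2: finishes 13, weight 3, w·C = 39
J9: finishes 22, weight 5, w·C = 110
J5: finishes 33, weight 20, w·C = 660
J1: finishes 51, weight 15, w·C = 765
J8: finishes 70, weight 8, w·C = 560
J6: finishes 90, weight 12, w·C = 1080
J7: finishes 113, weight 7, w·C = 791
Sum = 34+70+39+110+660+765+560+1080+791 = 4109.

4109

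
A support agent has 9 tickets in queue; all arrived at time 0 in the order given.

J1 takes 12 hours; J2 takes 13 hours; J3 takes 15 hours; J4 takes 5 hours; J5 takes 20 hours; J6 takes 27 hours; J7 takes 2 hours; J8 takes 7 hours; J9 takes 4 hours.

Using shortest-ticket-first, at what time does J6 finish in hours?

SPT (increasing processing time): J7 J9 J4 J8 J1 J2 J3 J5 J6.
J7: 0→2
J9: 2→6
J4: 6→11
J8: 11→18
J1: 18→30
J2: 30→43
J3: 43→58
J5: 58→78
J6: 78→105

105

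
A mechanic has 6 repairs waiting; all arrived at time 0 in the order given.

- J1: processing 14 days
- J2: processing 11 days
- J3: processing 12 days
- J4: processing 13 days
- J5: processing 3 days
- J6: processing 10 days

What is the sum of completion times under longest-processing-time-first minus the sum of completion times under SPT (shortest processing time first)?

LPT (decreasing processing time): J1 J4 J3 J2 J6 J5.
J1: 0→14
J4: 14→27
J3: 27→39
J2: 39→50
J6: 50→60
J5: 60→63
Sum = 14+27+39+50+60+63 = 253.
SPT (increasing processing time): J5 J6 J2 J3 J4 J1.
J5: 0→3
J6: 3→13
J2: 13→24
J3: 24→36
J4: 36→49
J1: 49→63
Sum = 3+13+24+36+49+63 = 188.
Difference = 253 − 188 = 65.

65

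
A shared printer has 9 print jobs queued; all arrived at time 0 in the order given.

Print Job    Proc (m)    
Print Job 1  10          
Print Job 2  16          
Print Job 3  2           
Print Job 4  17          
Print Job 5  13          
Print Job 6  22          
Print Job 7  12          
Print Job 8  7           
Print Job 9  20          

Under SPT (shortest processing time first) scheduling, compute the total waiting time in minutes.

339

SPT (increasing processing time): Print Job 3 Print Job 8 Print Job 1 Print Job 7 Print Job 5 Print Job 2 Print Job 4 Print Job 9 Print Job 6.
Print Job 3: waits 0, runs 0→2
Print Job 8: waits 2, runs 2→9
Print Job 1: waits 9, runs 9→19
Print Job 7: waits 19, runs 19→31
Print Job 5: waits 31, runs 31→44
Print Job 2: waits 44, runs 44→60
Print Job 4: waits 60, runs 60→77
Print Job 9: waits 77, runs 77→97
Print Job 6: waits 97, runs 97→119
Sum = 0+2+9+19+31+44+60+77+97 = 339.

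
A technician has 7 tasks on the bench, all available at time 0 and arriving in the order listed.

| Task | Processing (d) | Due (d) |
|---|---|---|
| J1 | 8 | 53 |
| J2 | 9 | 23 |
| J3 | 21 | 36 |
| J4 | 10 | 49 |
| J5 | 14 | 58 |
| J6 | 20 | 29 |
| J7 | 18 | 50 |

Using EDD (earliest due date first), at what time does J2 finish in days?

9

EDD (increasing due date): J2 J6 J3 J4 J7 J1 J5.
J2: 0→9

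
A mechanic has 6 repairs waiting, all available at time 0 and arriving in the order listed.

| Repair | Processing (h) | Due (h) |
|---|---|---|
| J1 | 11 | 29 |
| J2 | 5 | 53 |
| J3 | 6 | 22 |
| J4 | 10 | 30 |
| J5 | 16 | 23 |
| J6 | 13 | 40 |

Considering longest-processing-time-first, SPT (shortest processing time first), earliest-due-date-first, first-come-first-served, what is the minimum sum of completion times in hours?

LPT (decreasing processing time): J5 J6 J1 J4 J3 J2.
J5: 0→16
J6: 16→29
J1: 29→40
J4: 40→50
J3: 50→56
J2: 56→61
Sum = 16+29+40+50+56+61 = 252.
SPT (increasing processing time): J2 J3 J4 J1 J6 J5.
J2: 0→5
J3: 5→11
J4: 11→21
J1: 21→32
J6: 32→45
J5: 45→61
Sum = 5+11+21+32+45+61 = 175.
EDD (increasing due date): J3 J5 J1 J4 J6 J2.
J3: 0→6
J5: 6→22
J1: 22→33
J4: 33→43
J6: 43→56
J2: 56→61
Sum = 6+22+33+43+56+61 = 221.
FIFO (arrival order): J1 J2 J3 J4 J5 J6.
J1: 0→11
J2: 11→16
J3: 16→22
J4: 22→32
J5: 32→48
J6: 48→61
Sum = 11+16+22+32+48+61 = 190.
LPT 252, SPT 175, EDD 221, FIFO 190 → minimum 175.

175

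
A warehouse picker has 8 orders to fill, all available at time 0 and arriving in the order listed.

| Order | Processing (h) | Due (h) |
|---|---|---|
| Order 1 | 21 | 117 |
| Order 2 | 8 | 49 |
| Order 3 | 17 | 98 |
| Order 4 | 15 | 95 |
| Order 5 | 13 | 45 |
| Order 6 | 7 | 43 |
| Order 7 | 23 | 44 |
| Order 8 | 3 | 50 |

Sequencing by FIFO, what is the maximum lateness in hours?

60

FIFO (arrival order): Order 1 Order 2 Order 3 Order 4 Order 5 Order 6 Order 7 Order 8.
Order 1: 0→21, due 117, lateness -96
Order 2: 21→29, due 49, lateness -20
Order 3: 29→46, due 98, lateness -52
Order 4: 46→61, due 95, lateness -34
Order 5: 61→74, due 45, lateness 29
Order 6: 74→81, due 43, lateness 38
Order 7: 81→104, due 44, lateness 60
Order 8: 104→107, due 50, lateness 57
Maximum = 60.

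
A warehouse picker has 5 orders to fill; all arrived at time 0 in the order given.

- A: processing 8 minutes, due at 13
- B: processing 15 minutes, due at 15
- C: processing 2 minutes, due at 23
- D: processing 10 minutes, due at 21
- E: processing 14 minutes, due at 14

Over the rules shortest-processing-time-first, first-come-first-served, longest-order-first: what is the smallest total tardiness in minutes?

SPT (increasing processing time): C A D E B.
C: 0→2, due 23, tardiness 0
A: 2→10, due 13, tardiness 0
D: 10→20, due 21, tardiness 0
E: 20→34, due 14, tardiness 20
B: 34→49, due 15, tardiness 34
Sum = 0+0+0+20+34 = 54.
FIFO (arrival order): A B C D E.
A: 0→8, due 13, tardiness 0
B: 8→23, due 15, tardiness 8
C: 23→25, due 23, tardiness 2
D: 25→35, due 21, tardiness 14
E: 35→49, due 14, tardiness 35
Sum = 0+8+2+14+35 = 59.
LPT (decreasing processing time): B E D A C.
B: 0→15, due 15, tardiness 0
E: 15→29, due 14, tardiness 15
D: 29→39, due 21, tardiness 18
A: 39→47, due 13, tardiness 34
C: 47→49, due 23, tardiness 26
Sum = 0+15+18+34+26 = 93.
SPT 54, FIFO 59, LPT 93 → minimum 54.

54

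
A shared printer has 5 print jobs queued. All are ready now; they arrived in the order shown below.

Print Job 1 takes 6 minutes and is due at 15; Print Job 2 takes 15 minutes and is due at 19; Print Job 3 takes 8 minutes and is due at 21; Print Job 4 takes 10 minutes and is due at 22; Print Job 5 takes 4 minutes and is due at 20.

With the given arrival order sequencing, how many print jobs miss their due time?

4

FIFO (arrival order): Print Job 1 Print Job 2 Print Job 3 Print Job 4 Print Job 5.
Print Job 1: 0→6, due 15, tardiness 0
Print Job 2: 6→21, due 19, tardiness 2
Print Job 3: 21→29, due 21, tardiness 8
Print Job 4: 29→39, due 22, tardiness 17
Print Job 5: 39→43, due 20, tardiness 23
Late print jobs: 4.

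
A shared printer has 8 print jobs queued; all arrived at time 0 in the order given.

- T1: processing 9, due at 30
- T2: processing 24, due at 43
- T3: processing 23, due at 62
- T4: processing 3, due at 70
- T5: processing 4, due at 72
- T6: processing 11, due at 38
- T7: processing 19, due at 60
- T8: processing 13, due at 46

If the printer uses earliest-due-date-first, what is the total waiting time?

EDD (increasing due date): T1 T6 T2 T8 T7 T3 T4 T5.
T1: waits 0, runs 0→9
T6: waits 9, runs 9→20
T2: waits 20, runs 20→44
T8: waits 44, runs 44→57
T7: waits 57, runs 57→76
T3: waits 76, runs 76→99
T4: waits 99, runs 99→102
T5: waits 102, runs 102→106
Sum = 0+9+20+44+57+76+99+102 = 407.

407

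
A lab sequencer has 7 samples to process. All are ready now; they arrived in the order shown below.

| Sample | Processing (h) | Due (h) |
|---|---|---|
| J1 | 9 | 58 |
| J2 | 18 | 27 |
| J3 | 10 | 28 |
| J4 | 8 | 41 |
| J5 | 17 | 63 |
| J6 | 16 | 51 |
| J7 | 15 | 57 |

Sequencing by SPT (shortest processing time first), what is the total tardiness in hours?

85

SPT (increasing processing time): J4 J1 J3 J7 J6 J5 J2.
J4: 0→8, due 41, tardiness 0
J1: 8→17, due 58, tardiness 0
J3: 17→27, due 28, tardiness 0
J7: 27→42, due 57, tardiness 0
J6: 42→58, due 51, tardiness 7
J5: 58→75, due 63, tardiness 12
J2: 75→93, due 27, tardiness 66
Sum = 0+0+0+0+7+12+66 = 85.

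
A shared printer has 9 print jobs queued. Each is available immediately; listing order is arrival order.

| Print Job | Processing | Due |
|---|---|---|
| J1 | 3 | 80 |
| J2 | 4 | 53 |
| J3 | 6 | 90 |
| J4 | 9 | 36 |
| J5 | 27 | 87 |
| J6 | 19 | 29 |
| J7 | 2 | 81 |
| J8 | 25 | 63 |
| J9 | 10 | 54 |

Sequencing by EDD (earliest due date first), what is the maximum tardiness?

15

EDD (increasing due date): J6 J4 J2 J9 J8 J1 J7 J5 J3.
J6: 0→19, due 29, tardiness 0
J4: 19→28, due 36, tardiness 0
J2: 28→32, due 53, tardiness 0
J9: 32→42, due 54, tardiness 0
J8: 42→67, due 63, tardiness 4
J1: 67→70, due 80, tardiness 0
J7: 70→72, due 81, tardiness 0
J5: 72→99, due 87, tardiness 12
J3: 99→105, due 90, tardiness 15
Maximum = 15.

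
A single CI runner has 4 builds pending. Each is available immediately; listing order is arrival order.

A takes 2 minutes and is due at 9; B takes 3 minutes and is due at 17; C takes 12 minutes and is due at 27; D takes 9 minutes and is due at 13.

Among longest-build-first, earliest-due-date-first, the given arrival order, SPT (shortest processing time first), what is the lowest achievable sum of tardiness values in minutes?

0

LPT (decreasing processing time): C D B A.
C: 0→12, due 27, tardiness 0
D: 12→21, due 13, tardiness 8
B: 21→24, due 17, tardiness 7
A: 24→26, due 9, tardiness 17
Sum = 0+8+7+17 = 32.
EDD (increasing due date): A D B C.
A: 0→2, due 9, tardiness 0
D: 2→11, due 13, tardiness 0
B: 11→14, due 17, tardiness 0
C: 14→26, due 27, tardiness 0
Sum = 0+0+0+0 = 0.
FIFO (arrival order): A B C D.
A: 0→2, due 9, tardiness 0
B: 2→5, due 17, tardiness 0
C: 5→17, due 27, tardiness 0
D: 17→26, due 13, tardiness 13
Sum = 0+0+0+13 = 13.
SPT (increasing processing time): A B D C.
A: 0→2, due 9, tardiness 0
B: 2→5, due 17, tardiness 0
D: 5→14, due 13, tardiness 1
C: 14→26, due 27, tardiness 0
Sum = 0+0+1+0 = 1.
LPT 32, EDD 0, FIFO 13, SPT 1 → minimum 0.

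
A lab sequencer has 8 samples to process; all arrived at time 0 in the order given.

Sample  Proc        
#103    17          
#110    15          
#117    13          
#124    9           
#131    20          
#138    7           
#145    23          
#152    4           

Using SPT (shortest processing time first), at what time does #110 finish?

SPT (increasing processing time): #152 #138 #124 #117 #110 #103 #131 #145.
#152: 0→4
#138: 4→11
#124: 11→20
#117: 20→33
#110: 33→48

48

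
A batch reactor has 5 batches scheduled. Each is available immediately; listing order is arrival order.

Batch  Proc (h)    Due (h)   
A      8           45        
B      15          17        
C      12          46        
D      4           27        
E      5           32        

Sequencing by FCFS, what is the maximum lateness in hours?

FIFO (arrival order): A B C D E.
A: 0→8, due 45, lateness -37
B: 8→23, due 17, lateness 6
C: 23→35, due 46, lateness -11
D: 35→39, due 27, lateness 12
E: 39→44, due 32, lateness 12
Maximum = 12.

12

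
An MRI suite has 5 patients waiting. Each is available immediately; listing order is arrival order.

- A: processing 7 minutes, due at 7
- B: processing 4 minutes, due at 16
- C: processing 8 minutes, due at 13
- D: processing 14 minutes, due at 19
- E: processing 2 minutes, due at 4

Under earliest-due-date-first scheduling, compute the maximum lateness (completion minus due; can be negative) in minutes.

16

EDD (increasing due date): E A C B D.
E: 0→2, due 4, lateness -2
A: 2→9, due 7, lateness 2
C: 9→17, due 13, lateness 4
B: 17→21, due 16, lateness 5
D: 21→35, due 19, lateness 16
Maximum = 16.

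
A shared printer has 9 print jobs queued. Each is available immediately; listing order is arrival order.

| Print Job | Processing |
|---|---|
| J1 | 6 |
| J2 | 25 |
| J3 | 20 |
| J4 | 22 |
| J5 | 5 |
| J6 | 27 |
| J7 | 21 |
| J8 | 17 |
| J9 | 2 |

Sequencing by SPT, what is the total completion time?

SPT (increasing processing time): J9 J5 J1 J8 J3 J7 J4 J2 J6.
J9: 0→2
J5: 2→7
J1: 7→13
J8: 13→30
J3: 30→50
J7: 50→71
J4: 71→93
J2: 93→118
J6: 118→145
Sum = 2+7+13+30+50+71+93+118+145 = 529.

529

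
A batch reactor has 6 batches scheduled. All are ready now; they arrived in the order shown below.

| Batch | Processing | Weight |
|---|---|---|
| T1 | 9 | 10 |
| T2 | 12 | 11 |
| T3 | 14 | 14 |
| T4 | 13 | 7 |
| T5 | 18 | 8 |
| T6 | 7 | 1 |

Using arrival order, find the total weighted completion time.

FIFO (arrival order): T1 T2 T3 T4 T5 T6.
T1: finishes 9, weight 10, w·C = 90
T2: finishes 21, weight 11, w·C = 231
T3: finishes 35, weight 14, w·C = 490
T4: finishes 48, weight 7, w·C = 336
T5: finishes 66, weight 8, w·C = 528
T6: finishes 73, weight 1, w·C = 73
Sum = 90+231+490+336+528+73 = 1748.

1748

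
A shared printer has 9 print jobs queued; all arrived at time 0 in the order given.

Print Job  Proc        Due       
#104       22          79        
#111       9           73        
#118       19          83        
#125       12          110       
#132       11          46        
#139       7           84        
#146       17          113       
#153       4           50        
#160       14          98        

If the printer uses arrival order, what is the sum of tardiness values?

95

FIFO (arrival order): #104 #111 #118 #125 #132 #139 #146 #153 #160.
#104: 0→22, due 79, tardiness 0
#111: 22→31, due 73, tardiness 0
#118: 31→50, due 83, tardiness 0
#125: 50→62, due 110, tardiness 0
#132: 62→73, due 46, tardiness 27
#139: 73→80, due 84, tardiness 0
#146: 80→97, due 113, tardiness 0
#153: 97→101, due 50, tardiness 51
#160: 101→115, due 98, tardiness 17
Sum = 0+0+0+0+27+0+0+51+17 = 95.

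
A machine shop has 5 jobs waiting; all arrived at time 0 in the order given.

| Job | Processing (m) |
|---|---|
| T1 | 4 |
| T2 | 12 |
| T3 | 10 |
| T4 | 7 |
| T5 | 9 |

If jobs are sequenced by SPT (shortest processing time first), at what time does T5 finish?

20

SPT (increasing processing time): T1 T4 T5 T3 T2.
T1: 0→4
T4: 4→11
T5: 11→20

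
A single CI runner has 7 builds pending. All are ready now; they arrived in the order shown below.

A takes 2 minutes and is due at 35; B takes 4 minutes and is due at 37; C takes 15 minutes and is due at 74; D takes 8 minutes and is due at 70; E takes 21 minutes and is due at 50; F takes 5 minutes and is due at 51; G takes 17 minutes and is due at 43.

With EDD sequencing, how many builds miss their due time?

EDD (increasing due date): A B G E F D C.
A: 0→2, due 35, tardiness 0
B: 2→6, due 37, tardiness 0
G: 6→23, due 43, tardiness 0
E: 23→44, due 50, tardiness 0
F: 44→49, due 51, tardiness 0
D: 49→57, due 70, tardiness 0
C: 57→72, due 74, tardiness 0
Late builds: 0.

0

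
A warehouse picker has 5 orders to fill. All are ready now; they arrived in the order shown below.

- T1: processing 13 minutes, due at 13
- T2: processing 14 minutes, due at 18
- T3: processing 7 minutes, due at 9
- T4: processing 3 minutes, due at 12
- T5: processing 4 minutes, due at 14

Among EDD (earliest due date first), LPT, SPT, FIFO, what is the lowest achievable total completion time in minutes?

92

EDD (increasing due date): T3 T4 T1 T5 T2.
T3: 0→7
T4: 7→10
T1: 10→23
T5: 23→27
T2: 27→41
Sum = 7+10+23+27+41 = 108.
LPT (decreasing processing time): T2 T1 T3 T5 T4.
T2: 0→14
T1: 14→27
T3: 27→34
T5: 34→38
T4: 38→41
Sum = 14+27+34+38+41 = 154.
SPT (increasing processing time): T4 T5 T3 T1 T2.
T4: 0→3
T5: 3→7
T3: 7→14
T1: 14→27
T2: 27→41
Sum = 3+7+14+27+41 = 92.
FIFO (arrival order): T1 T2 T3 T4 T5.
T1: 0→13
T2: 13→27
T3: 27→34
T4: 34→37
T5: 37→41
Sum = 13+27+34+37+41 = 152.
EDD 108, LPT 154, SPT 92, FIFO 152 → minimum 92.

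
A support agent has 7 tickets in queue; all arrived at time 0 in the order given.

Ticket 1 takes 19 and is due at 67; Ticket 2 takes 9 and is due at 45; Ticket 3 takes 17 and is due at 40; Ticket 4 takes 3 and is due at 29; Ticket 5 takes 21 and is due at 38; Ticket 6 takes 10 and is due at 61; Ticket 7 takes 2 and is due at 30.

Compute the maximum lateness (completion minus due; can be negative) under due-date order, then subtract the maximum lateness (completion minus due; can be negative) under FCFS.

EDD (increasing due date): Ticket 4 Ticket 7 Ticket 5 Ticket 3 Ticket 2 Ticket 6 Ticket 1.
Ticket 4: 0→3, due 29, lateness -26
Ticket 7: 3→5, due 30, lateness -25
Ticket 5: 5→26, due 38, lateness -12
Ticket 3: 26→43, due 40, lateness 3
Ticket 2: 43→52, due 45, lateness 7
Ticket 6: 52→62, due 61, lateness 1
Ticket 1: 62→81, due 67, lateness 14
Maximum = 14.
FIFO (arrival order): Ticket 1 Ticket 2 Ticket 3 Ticket 4 Ticket 5 Ticket 6 Ticket 7.
Ticket 1: 0→19, due 67, lateness -48
Ticket 2: 19→28, due 45, lateness -17
Ticket 3: 28→45, due 40, lateness 5
Ticket 4: 45→48, due 29, lateness 19
Ticket 5: 48→69, due 38, lateness 31
Ticket 6: 69→79, due 61, lateness 18
Ticket 7: 79→81, due 30, lateness 51
Maximum = 51.
Difference = 14 − 51 = -37.

-37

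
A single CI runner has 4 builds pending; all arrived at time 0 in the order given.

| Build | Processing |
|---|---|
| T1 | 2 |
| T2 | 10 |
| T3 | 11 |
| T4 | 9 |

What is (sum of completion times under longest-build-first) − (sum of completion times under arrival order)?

LPT (decreasing processing time): T3 T2 T4 T1.
T3: 0→11
T2: 11→21
T4: 21→30
T1: 30→32
Sum = 11+21+30+32 = 94.
FIFO (arrival order): T1 T2 T3 T4.
T1: 0→2
T2: 2→12
T3: 12→23
T4: 23→32
Sum = 2+12+23+32 = 69.
Difference = 94 − 69 = 25.

25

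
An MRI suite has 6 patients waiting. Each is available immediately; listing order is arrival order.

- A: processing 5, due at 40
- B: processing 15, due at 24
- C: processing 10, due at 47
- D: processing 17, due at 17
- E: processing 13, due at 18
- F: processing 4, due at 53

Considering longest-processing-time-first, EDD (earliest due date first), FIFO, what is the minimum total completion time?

LPT (decreasing processing time): D B E C A F.
D: 0→17
B: 17→32
E: 32→45
C: 45→55
A: 55→60
F: 60→64
Sum = 17+32+45+55+60+64 = 273.
EDD (increasing due date): D E B A C F.
D: 0→17
E: 17→30
B: 30→45
A: 45→50
C: 50→60
F: 60→64
Sum = 17+30+45+50+60+64 = 266.
FIFO (arrival order): A B C D E F.
A: 0→5
B: 5→20
C: 20→30
D: 30→47
E: 47→60
F: 60→64
Sum = 5+20+30+47+60+64 = 226.
LPT 273, EDD 266, FIFO 226 → minimum 226.

226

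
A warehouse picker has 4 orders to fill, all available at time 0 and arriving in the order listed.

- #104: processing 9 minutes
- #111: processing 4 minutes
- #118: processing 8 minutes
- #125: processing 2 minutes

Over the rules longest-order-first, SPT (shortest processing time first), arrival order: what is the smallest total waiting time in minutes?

22

LPT (decreasing processing time): #104 #118 #111 #125.
#104: waits 0, runs 0→9
#118: waits 9, runs 9→17
#111: waits 17, runs 17→21
#125: waits 21, runs 21→23
Sum = 0+9+17+21 = 47.
SPT (increasing processing time): #125 #111 #118 #104.
#125: waits 0, runs 0→2
#111: waits 2, runs 2→6
#118: waits 6, runs 6→14
#104: waits 14, runs 14→23
Sum = 0+2+6+14 = 22.
FIFO (arrival order): #104 #111 #118 #125.
#104: waits 0, runs 0→9
#111: waits 9, runs 9→13
#118: waits 13, runs 13→21
#125: waits 21, runs 21→23
Sum = 0+9+13+21 = 43.
LPT 47, SPT 22, FIFO 43 → minimum 22.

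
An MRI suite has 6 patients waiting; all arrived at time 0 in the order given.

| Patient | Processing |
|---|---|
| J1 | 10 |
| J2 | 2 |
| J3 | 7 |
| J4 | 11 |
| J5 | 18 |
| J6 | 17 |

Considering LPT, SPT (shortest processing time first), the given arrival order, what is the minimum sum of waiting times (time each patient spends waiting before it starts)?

LPT (decreasing processing time): J5 J6 J4 J1 J3 J2.
J5: waits 0, runs 0→18
J6: waits 18, runs 18→35
J4: waits 35, runs 35→46
J1: waits 46, runs 46→56
J3: waits 56, runs 56→63
J2: waits 63, runs 63→65
Sum = 0+18+35+46+56+63 = 218.
SPT (increasing processing time): J2 J3 J1 J4 J6 J5.
J2: waits 0, runs 0→2
J3: waits 2, runs 2→9
J1: waits 9, runs 9→19
J4: waits 19, runs 19→30
J6: waits 30, runs 30→47
J5: waits 47, runs 47→65
Sum = 0+2+9+19+30+47 = 107.
FIFO (arrival order): J1 J2 J3 J4 J5 J6.
J1: waits 0, runs 0→10
J2: waits 10, runs 10→12
J3: waits 12, runs 12→19
J4: waits 19, runs 19→30
J5: waits 30, runs 30→48
J6: waits 48, runs 48→65
Sum = 0+10+12+19+30+48 = 119.
LPT 218, SPT 107, FIFO 119 → minimum 107.

107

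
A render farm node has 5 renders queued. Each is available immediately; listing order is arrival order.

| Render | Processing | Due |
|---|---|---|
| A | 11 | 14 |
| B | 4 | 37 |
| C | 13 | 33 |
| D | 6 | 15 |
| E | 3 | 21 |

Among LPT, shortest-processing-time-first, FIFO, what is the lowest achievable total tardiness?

LPT (decreasing processing time): C A D B E.
C: 0→13, due 33, tardiness 0
A: 13→24, due 14, tardiness 10
D: 24→30, due 15, tardiness 15
B: 30→34, due 37, tardiness 0
E: 34→37, due 21, tardiness 16
Sum = 0+10+15+0+16 = 41.
SPT (increasing processing time): E B D A C.
E: 0→3, due 21, tardiness 0
B: 3→7, due 37, tardiness 0
D: 7→13, due 15, tardiness 0
A: 13→24, due 14, tardiness 10
C: 24→37, due 33, tardiness 4
Sum = 0+0+0+10+4 = 14.
FIFO (arrival order): A B C D E.
A: 0→11, due 14, tardiness 0
B: 11→15, due 37, tardiness 0
C: 15→28, due 33, tardiness 0
D: 28→34, due 15, tardiness 19
E: 34→37, due 21, tardiness 16
Sum = 0+0+0+19+16 = 35.
LPT 41, SPT 14, FIFO 35 → minimum 14.

14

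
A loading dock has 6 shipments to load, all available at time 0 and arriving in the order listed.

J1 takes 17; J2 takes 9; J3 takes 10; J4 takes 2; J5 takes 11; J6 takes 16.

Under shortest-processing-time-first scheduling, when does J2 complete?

11

SPT (increasing processing time): J4 J2 J3 J5 J6 J1.
J4: 0→2
J2: 2→11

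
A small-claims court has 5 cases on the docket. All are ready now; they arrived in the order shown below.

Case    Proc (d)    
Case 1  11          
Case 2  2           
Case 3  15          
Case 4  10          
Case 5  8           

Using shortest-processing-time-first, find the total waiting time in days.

63

SPT (increasing processing time): Case 2 Case 5 Case 4 Case 1 Case 3.
Case 2: waits 0, runs 0→2
Case 5: waits 2, runs 2→10
Case 4: waits 10, runs 10→20
Case 1: waits 20, runs 20→31
Case 3: waits 31, runs 31→46
Sum = 0+2+10+20+31 = 63.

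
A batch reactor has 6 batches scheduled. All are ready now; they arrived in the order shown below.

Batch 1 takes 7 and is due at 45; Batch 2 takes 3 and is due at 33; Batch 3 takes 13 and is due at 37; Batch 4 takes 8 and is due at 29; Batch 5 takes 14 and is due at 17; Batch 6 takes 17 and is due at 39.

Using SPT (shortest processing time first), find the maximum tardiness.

SPT (increasing processing time): Batch 2 Batch 1 Batch 4 Batch 3 Batch 5 Batch 6.
Batch 2: 0→3, due 33, tardiness 0
Batch 1: 3→10, due 45, tardiness 0
Batch 4: 10→18, due 29, tardiness 0
Batch 3: 18→31, due 37, tardiness 0
Batch 5: 31→45, due 17, tardiness 28
Batch 6: 45→62, due 39, tardiness 23
Maximum = 28.

28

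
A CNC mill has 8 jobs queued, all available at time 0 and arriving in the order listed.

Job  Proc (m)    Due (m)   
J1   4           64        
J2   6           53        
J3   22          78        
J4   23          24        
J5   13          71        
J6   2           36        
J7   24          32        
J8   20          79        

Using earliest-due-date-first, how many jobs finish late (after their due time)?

6

EDD (increasing due date): J4 J7 J6 J2 J1 J5 J3 J8.
J4: 0→23, due 24, tardiness 0
J7: 23→47, due 32, tardiness 15
J6: 47→49, due 36, tardiness 13
J2: 49→55, due 53, tardiness 2
J1: 55→59, due 64, tardiness 0
J5: 59→72, due 71, tardiness 1
J3: 72→94, due 78, tardiness 16
J8: 94→114, due 79, tardiness 35
Late jobs: 6.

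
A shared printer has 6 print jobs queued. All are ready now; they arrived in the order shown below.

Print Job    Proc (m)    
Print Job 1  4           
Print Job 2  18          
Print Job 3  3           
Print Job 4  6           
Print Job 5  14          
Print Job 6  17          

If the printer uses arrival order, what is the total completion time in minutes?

FIFO (arrival order): Print Job 1 Print Job 2 Print Job 3 Print Job 4 Print Job 5 Print Job 6.
Print Job 1: 0→4
Print Job 2: 4→22
Print Job 3: 22→25
Print Job 4: 25→31
Print Job 5: 31→45
Print Job 6: 45→62
Sum = 4+22+25+31+45+62 = 189.

189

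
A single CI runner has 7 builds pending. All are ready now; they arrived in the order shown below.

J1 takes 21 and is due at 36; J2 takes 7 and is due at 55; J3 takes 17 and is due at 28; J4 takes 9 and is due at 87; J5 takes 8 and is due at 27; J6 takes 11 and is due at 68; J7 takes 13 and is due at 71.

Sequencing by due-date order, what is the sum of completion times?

359

EDD (increasing due date): J5 J3 J1 J2 J6 J7 J4.
J5: 0→8
J3: 8→25
J1: 25→46
J2: 46→53
J6: 53→64
J7: 64→77
J4: 77→86
Sum = 8+25+46+53+64+77+86 = 359.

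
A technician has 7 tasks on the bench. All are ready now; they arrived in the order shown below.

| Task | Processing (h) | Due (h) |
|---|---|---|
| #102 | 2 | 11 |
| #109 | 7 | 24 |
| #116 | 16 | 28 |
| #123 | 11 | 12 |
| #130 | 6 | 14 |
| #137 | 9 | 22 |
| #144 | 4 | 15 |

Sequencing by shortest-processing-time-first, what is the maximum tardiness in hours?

27

SPT (increasing processing time): #102 #144 #130 #109 #137 #123 #116.
#102: 0→2, due 11, tardiness 0
#144: 2→6, due 15, tardiness 0
#130: 6→12, due 14, tardiness 0
#109: 12→19, due 24, tardiness 0
#137: 19→28, due 22, tardiness 6
#123: 28→39, due 12, tardiness 27
#116: 39→55, due 28, tardiness 27
Maximum = 27.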